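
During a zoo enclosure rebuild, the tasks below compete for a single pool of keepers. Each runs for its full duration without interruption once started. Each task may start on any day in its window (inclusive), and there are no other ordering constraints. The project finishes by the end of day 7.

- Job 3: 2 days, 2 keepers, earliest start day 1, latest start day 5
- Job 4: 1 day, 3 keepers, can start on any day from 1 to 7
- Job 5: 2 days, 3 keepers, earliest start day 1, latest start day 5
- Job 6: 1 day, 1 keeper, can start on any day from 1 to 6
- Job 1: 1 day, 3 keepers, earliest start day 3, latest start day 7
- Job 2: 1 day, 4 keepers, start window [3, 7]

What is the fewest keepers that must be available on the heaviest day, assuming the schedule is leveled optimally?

Early-start (Job 3@1, Job 4@1, Job 5@1, Job 6@1, Job 1@3, Job 2@3) gives peak 9: d1:9  d2:5  d3:7  d4:0  d5:0  d6:0  d7:0.
Shift Job 4→3, Job 5→4, Job 1→6, Job 2→7.
Schedule Job 3@1, Job 4@3, Job 5@4, Job 6@1, Job 1@6, Job 2@7: d1:3  d2:2  d3:3  d4:3  d5:3  d6:3  d7:4 — peak 4.

4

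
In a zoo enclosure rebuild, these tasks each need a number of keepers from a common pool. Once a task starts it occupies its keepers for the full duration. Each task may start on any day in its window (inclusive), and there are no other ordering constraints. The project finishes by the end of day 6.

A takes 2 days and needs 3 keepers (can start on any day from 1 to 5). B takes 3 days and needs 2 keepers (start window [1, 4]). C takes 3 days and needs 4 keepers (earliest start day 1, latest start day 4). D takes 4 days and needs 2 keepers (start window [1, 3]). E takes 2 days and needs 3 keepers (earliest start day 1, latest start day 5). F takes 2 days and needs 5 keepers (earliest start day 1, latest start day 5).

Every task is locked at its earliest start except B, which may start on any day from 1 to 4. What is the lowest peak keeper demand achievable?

B@1: d1:19  d2:19  d3:8  d4:2  d5:0  d6:0 → peak 19
B@2: d1:17  d2:19  d3:8  d4:4  d5:0  d6:0 → peak 19
B@3: d1:17  d2:17  d3:8  d4:4  d5:2  d6:0 → peak 17
B@4: d1:17  d2:17  d3:6  d4:4  d5:2  d6:2 → peak 17
Best is B@3, peak 17.

17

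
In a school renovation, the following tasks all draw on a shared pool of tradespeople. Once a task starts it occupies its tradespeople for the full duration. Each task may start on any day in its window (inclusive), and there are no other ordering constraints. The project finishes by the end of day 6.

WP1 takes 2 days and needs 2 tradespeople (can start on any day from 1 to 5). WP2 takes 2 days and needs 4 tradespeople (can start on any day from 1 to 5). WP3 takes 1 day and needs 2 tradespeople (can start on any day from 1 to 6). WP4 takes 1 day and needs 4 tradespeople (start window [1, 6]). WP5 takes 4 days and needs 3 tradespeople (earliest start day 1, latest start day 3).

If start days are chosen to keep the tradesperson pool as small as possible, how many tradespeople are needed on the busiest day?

Early-start (WP1@1, WP2@1, WP3@1, WP4@1, WP5@1) gives peak 15: d1:15  d2:9  d3:3  d4:3  d5:0  d6:0.
Shift WP3→3, WP4→4, WP5→3.
Schedule WP1@1, WP2@1, WP3@3, WP4@4, WP5@3: d1:6  d2:6  d3:5  d4:7  d5:3  d6:3 — peak 7.

7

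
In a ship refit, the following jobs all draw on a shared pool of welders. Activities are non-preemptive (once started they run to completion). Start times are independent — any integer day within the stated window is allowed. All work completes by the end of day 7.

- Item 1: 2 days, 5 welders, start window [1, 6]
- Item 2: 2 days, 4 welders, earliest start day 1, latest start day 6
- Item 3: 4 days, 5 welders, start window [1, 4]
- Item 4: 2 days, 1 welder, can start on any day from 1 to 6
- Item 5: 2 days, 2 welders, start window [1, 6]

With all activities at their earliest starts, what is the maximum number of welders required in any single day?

17

Early-start schedule: Item 1@1, Item 2@1, Item 3@1, Item 4@1, Item 5@1.
Load per day: day 1: 17, day 2: 17, day 3: 5, day 4: 5, day 5: 0, day 6: 0, day 7: 0.
Peak is 17.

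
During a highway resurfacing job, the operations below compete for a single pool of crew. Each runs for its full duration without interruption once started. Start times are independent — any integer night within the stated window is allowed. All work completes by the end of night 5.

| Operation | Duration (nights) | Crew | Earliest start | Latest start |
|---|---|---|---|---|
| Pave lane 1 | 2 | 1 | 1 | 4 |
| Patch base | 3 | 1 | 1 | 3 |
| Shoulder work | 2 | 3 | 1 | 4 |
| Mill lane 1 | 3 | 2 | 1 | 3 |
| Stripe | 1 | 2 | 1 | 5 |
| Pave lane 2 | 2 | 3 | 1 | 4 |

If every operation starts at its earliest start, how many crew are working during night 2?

10

At early start, night 2 has: Pave lane 1, Patch base, Shoulder work, Mill lane 1, Pave lane 2.
Demand: 1 + 1 + 3 + 2 + 3 = 10.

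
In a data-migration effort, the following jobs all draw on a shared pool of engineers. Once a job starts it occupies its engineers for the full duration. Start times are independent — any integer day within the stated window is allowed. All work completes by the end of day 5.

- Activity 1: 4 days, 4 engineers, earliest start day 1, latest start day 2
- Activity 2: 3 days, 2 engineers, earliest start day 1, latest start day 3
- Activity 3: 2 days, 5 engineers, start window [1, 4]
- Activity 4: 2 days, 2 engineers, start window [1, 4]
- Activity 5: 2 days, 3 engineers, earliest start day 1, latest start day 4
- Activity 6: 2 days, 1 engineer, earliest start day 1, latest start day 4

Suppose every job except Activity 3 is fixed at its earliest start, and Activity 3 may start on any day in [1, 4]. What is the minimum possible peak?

Activity 3@1: d1:17  d2:17  d3:6  d4:4  d5:0 → peak 17
Activity 3@2: d1:12  d2:17  d3:11  d4:4  d5:0 → peak 17
Activity 3@3: d1:12  d2:12  d3:11  d4:9  d5:0 → peak 12
Activity 3@4: d1:12  d2:12  d3:6  d4:9  d5:5 → peak 12
Best is Activity 3@3, peak 12.

12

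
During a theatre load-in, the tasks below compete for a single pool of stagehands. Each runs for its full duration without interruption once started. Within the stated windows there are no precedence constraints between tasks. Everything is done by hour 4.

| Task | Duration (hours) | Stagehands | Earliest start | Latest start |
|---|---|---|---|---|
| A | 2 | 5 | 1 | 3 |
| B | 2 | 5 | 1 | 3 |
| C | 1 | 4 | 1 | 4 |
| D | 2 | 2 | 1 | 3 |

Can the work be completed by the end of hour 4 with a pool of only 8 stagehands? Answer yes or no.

The minimum achievable peak is 9; 8 < 9, so no feasible schedule stays within the cap.

no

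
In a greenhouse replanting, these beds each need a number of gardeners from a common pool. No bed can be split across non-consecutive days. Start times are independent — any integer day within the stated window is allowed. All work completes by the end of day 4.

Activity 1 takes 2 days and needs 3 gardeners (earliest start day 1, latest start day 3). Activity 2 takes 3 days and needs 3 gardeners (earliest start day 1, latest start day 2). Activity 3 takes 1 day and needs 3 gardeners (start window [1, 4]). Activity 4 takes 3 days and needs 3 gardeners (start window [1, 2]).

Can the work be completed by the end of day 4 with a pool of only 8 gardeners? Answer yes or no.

no

The minimum achievable peak is 9; 8 < 9, so no feasible schedule stays within the cap.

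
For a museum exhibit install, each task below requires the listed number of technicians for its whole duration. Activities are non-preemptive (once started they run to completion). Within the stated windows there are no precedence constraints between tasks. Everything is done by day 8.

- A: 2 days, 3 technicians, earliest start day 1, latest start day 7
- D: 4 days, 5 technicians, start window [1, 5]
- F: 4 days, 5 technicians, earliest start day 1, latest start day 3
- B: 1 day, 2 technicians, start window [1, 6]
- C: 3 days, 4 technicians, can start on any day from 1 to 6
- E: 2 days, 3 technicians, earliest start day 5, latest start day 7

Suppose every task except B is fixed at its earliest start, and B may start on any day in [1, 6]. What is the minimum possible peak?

B@1: d1:19  d2:17  d3:14  d4:10  d5:3  d6:3  d7:0  d8:0 → peak 19
B@2: d1:17  d2:19  d3:14  d4:10  d5:3  d6:3  d7:0  d8:0 → peak 19
B@3: d1:17  d2:17  d3:16  d4:10  d5:3  d6:3  d7:0  d8:0 → peak 17
B@4: d1:17  d2:17  d3:14  d4:12  d5:3  d6:3  d7:0  d8:0 → peak 17
B@5: d1:17  d2:17  d3:14  d4:10  d5:5  d6:3  d7:0  d8:0 → peak 17
B@6: d1:17  d2:17  d3:14  d4:10  d5:3  d6:5  d7:0  d8:0 → peak 17
Best is B@3, peak 17.

17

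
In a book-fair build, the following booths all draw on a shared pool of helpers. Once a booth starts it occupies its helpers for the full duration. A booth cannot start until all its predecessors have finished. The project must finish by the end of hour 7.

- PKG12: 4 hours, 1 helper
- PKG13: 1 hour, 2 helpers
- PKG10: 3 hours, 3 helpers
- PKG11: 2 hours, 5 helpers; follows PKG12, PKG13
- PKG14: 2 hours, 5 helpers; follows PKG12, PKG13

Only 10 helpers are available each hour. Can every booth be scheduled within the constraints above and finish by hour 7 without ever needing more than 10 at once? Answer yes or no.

yes

Schedule PKG12@1, PKG13@1, PKG10@1, PKG11@5, PKG14@5: h1:6  h2:4  h3:4  h4:1  h5:10  h6:10  h7:0 — peak 10 ≤ 10.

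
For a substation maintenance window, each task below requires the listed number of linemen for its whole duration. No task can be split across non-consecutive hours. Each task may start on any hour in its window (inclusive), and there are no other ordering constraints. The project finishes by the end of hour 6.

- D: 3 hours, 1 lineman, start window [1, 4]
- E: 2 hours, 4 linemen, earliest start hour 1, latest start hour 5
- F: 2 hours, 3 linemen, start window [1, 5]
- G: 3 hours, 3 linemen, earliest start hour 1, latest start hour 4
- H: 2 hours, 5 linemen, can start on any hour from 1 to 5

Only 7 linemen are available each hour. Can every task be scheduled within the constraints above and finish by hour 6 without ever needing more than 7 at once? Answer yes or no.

Schedule D@1, E@3, F@5, G@4, H@1: h1:6  h2:6  h3:5  h4:7  h5:6  h6:6 — peak 7 ≤ 7.

yes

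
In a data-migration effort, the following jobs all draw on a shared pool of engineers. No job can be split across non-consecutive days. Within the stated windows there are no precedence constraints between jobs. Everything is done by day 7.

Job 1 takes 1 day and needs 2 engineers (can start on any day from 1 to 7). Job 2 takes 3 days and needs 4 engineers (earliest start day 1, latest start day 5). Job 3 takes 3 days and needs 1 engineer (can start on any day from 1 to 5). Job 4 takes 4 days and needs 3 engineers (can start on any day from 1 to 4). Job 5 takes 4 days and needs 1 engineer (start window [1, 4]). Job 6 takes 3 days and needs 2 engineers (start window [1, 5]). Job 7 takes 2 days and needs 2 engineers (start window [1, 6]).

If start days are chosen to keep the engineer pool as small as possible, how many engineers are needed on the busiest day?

Early-start (Job 1@1, Job 2@1, Job 3@1, Job 4@1, Job 5@1, Job 6@1, Job 7@1) gives peak 15: d1:15  d2:13  d3:11  d4:4  d5:0  d6:0  d7:0.
Shift Job 4→4, Job 5→2, Job 6→4, Job 7→6.
Schedule Job 1@1, Job 2@1, Job 3@1, Job 4@4, Job 5@2, Job 6@4, Job 7@6: d1:7  d2:6  d3:6  d4:6  d5:6  d6:7  d7:5 — peak 7.
Total engineer-days = 43 over 7 days ⇒ peak ≥ ⌈43/7⌉ = 7, so 7 is optimal.

7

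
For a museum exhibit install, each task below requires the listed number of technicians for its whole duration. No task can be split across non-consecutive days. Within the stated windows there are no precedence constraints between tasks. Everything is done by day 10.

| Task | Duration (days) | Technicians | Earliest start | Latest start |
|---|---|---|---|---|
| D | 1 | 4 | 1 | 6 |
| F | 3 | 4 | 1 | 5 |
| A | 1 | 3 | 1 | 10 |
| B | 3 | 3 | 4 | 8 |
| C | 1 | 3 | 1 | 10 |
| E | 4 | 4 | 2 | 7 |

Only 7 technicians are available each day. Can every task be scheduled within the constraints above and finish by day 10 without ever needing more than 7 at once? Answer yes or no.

yes

Schedule D@1, F@2, A@1, B@4, C@2, E@5: d1:7  d2:7  d3:4  d4:7  d5:7  d6:7  d7:4  d8:4  d9:0  d10:0 — peak 7 ≤ 7.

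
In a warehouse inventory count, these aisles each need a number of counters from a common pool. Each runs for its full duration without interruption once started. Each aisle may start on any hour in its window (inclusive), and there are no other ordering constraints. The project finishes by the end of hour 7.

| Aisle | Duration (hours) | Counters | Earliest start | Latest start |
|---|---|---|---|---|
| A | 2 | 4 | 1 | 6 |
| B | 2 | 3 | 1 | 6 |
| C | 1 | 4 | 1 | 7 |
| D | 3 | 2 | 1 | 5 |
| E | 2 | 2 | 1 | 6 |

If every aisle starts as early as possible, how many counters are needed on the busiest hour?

Early-start schedule: A@1, B@1, C@1, D@1, E@1.
Load per hour: hour 1: 15, hour 2: 11, hour 3: 2, hour 4: 0, hour 5: 0, hour 6: 0, hour 7: 0.
Peak is 15.

15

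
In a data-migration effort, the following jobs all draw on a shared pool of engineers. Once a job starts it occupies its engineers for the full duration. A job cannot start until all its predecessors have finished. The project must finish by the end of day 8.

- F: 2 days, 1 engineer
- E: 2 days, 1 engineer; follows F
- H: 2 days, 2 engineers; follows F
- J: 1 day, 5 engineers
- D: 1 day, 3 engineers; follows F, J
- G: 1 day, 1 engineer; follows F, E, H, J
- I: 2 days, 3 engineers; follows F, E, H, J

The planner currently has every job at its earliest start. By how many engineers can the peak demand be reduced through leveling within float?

1

Early-start peak: d1:6  d2:1  d3:6  d4:3  d5:4  d6:3  d7:0  d8:0 ⇒ 6.
Leveled (F@1, E@3, H@3, J@5, D@6, G@6, I@7): d1:1  d2:1  d3:3  d4:3  d5:5  d6:4  d7:3  d8:3 ⇒ 5.
Reduction 6 − 5 = 1.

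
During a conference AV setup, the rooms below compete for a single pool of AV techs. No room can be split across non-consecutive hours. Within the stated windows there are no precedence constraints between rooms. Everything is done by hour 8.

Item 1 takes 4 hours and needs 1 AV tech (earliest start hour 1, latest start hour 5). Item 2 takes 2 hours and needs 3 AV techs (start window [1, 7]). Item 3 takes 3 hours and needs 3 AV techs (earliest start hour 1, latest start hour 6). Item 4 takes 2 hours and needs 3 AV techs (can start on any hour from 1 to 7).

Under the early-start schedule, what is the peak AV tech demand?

10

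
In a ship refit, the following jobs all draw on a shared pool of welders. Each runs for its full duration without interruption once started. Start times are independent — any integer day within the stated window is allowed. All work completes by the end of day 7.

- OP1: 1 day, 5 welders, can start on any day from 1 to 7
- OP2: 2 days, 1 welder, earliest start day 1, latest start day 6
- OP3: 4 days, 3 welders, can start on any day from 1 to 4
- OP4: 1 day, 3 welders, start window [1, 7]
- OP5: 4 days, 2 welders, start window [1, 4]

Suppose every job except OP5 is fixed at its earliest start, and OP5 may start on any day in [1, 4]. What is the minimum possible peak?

OP5@1: d1:14  d2:6  d3:5  d4:5  d5:0  d6:0  d7:0 → peak 14
OP5@2: d1:12  d2:6  d3:5  d4:5  d5:2  d6:0  d7:0 → peak 12
OP5@3: d1:12  d2:4  d3:5  d4:5  d5:2  d6:2  d7:0 → peak 12
OP5@4: d1:12  d2:4  d3:3  d4:5  d5:2  d6:2  d7:2 → peak 12
Best is OP5@2, peak 12.

12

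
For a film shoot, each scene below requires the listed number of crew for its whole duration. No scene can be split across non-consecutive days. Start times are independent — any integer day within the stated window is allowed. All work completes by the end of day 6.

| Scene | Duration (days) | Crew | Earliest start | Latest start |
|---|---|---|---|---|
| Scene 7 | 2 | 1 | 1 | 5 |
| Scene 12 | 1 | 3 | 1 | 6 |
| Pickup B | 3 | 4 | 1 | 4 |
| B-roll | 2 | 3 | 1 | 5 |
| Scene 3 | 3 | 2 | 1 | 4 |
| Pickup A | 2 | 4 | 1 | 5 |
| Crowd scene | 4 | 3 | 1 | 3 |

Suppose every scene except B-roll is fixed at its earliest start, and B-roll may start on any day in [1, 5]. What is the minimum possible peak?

17

B-roll@1: d1:20  d2:17  d3:9  d4:3  d5:0  d6:0 → peak 20
B-roll@2: d1:17  d2:17  d3:12  d4:3  d5:0  d6:0 → peak 17
B-roll@3: d1:17  d2:14  d3:12  d4:6  d5:0  d6:0 → peak 17
B-roll@4: d1:17  d2:14  d3:9  d4:6  d5:3  d6:0 → peak 17
B-roll@5: d1:17  d2:14  d3:9  d4:3  d5:3  d6:3 → peak 17
Best is B-roll@2, peak 17.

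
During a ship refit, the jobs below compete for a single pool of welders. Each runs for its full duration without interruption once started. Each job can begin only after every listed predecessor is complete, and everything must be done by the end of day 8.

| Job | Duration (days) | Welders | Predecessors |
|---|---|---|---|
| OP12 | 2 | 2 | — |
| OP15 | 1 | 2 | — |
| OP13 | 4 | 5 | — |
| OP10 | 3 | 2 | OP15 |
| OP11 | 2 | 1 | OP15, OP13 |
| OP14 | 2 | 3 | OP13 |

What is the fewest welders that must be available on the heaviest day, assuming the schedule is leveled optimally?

5

Early-start (OP12@1, OP15@1, OP13@1, OP10@2, OP11@5, OP14@5) gives peak 9: d1:9  d2:9  d3:7  d4:7  d5:4  d6:4  d7:0  d8:0.
Shift OP12→7, OP15→5, OP10→6, OP11→7.
Schedule OP12@7, OP15@5, OP13@1, OP10@6, OP11@7, OP14@5: d1:5  d2:5  d3:5  d4:5  d5:5  d6:5  d7:5  d8:5 — peak 5.
Total welder-days = 40 over 8 days ⇒ peak ≥ ⌈40/8⌉ = 5, so 5 is optimal.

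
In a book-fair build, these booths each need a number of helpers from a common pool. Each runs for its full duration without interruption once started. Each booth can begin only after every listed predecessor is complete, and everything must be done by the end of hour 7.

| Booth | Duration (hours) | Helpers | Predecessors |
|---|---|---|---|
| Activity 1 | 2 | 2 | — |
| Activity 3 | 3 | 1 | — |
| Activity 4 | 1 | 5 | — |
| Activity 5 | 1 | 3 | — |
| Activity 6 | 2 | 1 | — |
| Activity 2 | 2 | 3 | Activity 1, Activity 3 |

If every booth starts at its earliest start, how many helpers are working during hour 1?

At early start, hour 1 has: Activity 1, Activity 3, Activity 4, Activity 5, Activity 6.
Demand: 2 + 1 + 5 + 3 + 1 = 12.

12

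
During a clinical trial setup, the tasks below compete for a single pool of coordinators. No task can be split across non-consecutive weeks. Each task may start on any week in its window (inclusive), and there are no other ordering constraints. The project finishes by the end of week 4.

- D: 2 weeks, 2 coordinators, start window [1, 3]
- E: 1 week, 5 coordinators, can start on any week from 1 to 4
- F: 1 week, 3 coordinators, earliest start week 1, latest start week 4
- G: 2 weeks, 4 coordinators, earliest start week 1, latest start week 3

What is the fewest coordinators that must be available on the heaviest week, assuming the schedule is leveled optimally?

Early-start (D@1, E@1, F@1, G@1) gives peak 14: w1:14  w2:6  w3:0  w4:0.
Shift E→3, F→4.
Schedule D@1, E@3, F@4, G@1: w1:6  w2:6  w3:5  w4:3 — peak 6.

6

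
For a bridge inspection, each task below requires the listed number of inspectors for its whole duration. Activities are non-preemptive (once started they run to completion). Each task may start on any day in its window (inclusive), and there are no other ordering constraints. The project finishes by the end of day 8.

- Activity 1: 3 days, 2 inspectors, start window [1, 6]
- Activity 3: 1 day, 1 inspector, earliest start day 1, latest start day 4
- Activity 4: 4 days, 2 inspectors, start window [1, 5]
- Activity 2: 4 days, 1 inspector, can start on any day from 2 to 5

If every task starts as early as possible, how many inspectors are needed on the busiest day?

Early-start schedule: Activity 1@1, Activity 3@1, Activity 4@1, Activity 2@2.
Load per day: day 1: 5, day 2: 5, day 3: 5, day 4: 3, day 5: 1, day 6: 0, day 7: 0, day 8: 0.
Peak is 5.

5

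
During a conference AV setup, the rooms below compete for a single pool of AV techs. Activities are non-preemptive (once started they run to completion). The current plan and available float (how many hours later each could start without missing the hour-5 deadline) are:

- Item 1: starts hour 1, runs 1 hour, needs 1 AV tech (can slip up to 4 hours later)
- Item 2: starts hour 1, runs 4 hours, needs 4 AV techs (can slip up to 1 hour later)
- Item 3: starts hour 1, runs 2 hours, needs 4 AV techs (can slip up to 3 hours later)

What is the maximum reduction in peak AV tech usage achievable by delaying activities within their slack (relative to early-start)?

Early-start peak: h1:9  h2:8  h3:4  h4:4  h5:0 ⇒ 9.
Leveled (Item 1@1, Item 2@1, Item 3@2): h1:5  h2:8  h3:8  h4:4  h5:0 ⇒ 8.
Reduction 9 − 8 = 1.

1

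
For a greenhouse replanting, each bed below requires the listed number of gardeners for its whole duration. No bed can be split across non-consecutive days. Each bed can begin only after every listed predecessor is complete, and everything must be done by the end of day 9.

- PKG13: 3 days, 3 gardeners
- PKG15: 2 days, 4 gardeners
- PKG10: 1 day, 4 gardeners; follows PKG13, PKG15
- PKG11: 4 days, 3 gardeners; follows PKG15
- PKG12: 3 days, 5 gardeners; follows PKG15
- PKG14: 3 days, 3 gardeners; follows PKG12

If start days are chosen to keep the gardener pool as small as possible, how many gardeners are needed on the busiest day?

8

Early-start (PKG13@1, PKG15@1, PKG10@4, PKG11@3, PKG12@3, PKG14@6) gives peak 12: d1:7  d2:7  d3:11  d4:12  d5:8  d6:6  d7:3  d8:3  d9:0.
Shift PKG10→6, PKG11→4, PKG14→7.
Schedule PKG13@1, PKG15@1, PKG10@6, PKG11@4, PKG12@3, PKG14@7: d1:7  d2:7  d3:8  d4:8  d5:8  d6:7  d7:6  d8:3  d9:3 — peak 8.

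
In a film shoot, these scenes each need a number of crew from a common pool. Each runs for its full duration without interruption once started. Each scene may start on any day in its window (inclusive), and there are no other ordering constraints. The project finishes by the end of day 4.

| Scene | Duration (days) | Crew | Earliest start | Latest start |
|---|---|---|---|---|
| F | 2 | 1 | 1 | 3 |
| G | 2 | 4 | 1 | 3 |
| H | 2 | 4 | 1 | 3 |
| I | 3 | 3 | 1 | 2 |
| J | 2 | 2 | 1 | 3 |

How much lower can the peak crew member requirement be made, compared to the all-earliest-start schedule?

5

Early-start peak: d1:14  d2:14  d3:3  d4:0 ⇒ 14.
Leveled (F@1, G@1, H@3, I@1, J@3): d1:8  d2:8  d3:9  d4:6 ⇒ 9.
Reduction 14 − 9 = 5.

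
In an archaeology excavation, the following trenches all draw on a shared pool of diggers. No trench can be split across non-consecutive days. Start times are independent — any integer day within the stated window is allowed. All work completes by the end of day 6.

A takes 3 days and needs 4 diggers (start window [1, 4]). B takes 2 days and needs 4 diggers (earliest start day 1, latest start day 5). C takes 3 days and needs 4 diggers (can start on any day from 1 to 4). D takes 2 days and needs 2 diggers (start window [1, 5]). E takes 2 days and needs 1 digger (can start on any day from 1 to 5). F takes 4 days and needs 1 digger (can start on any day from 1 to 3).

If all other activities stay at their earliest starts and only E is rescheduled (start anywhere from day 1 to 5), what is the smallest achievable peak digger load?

15

E@1: d1:16  d2:16  d3:9  d4:1  d5:0  d6:0 → peak 16
E@2: d1:15  d2:16  d3:10  d4:1  d5:0  d6:0 → peak 16
E@3: d1:15  d2:15  d3:10  d4:2  d5:0  d6:0 → peak 15
E@4: d1:15  d2:15  d3:9  d4:2  d5:1  d6:0 → peak 15
E@5: d1:15  d2:15  d3:9  d4:1  d5:1  d6:1 → peak 15
Best is E@3, peak 15.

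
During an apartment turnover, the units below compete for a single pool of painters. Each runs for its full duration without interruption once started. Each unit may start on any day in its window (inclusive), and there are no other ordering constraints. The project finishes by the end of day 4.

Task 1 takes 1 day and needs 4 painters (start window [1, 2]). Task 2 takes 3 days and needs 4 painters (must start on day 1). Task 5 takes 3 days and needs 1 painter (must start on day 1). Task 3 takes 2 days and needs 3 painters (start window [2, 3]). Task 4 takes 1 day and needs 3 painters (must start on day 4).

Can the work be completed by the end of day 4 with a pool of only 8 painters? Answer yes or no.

The minimum achievable peak is 9; 8 < 9, so no feasible schedule stays within the cap.

no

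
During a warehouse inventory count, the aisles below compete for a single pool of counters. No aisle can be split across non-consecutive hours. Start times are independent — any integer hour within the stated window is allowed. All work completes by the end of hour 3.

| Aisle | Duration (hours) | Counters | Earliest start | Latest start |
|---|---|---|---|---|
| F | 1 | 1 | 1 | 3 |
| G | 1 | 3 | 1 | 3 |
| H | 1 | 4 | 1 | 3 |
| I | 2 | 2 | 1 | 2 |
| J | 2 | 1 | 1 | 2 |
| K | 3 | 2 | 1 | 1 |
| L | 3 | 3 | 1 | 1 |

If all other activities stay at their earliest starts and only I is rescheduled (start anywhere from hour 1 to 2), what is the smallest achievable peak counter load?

14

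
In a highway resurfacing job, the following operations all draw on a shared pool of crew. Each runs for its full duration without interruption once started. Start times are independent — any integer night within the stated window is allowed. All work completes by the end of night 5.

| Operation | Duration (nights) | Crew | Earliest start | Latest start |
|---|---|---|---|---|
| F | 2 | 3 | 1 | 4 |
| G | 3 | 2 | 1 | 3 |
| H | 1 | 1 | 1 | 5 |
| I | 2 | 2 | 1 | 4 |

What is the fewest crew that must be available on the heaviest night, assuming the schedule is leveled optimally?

Early-start (F@1, G@1, H@1, I@1) gives peak 8: n1:8  n2:7  n3:2  n4:0  n5:0.
Shift G→3, I→3.
Schedule F@1, G@3, H@1, I@3: n1:4  n2:3  n3:4  n4:4  n5:2 — peak 4.
Total crew member-nights = 17 over 5 nights ⇒ peak ≥ ⌈17/5⌉ = 4, so 4 is optimal.

4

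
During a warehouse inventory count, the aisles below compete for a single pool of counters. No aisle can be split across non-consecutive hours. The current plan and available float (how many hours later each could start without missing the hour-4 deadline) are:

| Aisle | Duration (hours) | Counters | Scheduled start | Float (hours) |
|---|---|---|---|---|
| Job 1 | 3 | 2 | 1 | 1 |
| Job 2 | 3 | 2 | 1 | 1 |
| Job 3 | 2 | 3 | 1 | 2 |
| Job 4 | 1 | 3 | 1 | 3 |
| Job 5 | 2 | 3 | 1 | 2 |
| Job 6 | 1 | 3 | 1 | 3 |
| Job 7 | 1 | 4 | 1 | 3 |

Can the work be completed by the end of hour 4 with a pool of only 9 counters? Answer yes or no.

no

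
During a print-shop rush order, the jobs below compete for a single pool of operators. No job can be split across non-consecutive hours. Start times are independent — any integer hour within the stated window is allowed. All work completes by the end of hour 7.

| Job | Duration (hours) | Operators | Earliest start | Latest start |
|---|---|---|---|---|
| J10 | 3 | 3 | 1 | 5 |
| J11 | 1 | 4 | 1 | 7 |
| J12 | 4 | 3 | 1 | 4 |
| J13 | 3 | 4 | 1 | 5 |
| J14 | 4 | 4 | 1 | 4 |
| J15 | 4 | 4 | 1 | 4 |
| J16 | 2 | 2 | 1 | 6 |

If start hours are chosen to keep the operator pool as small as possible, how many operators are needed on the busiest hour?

11

Early-start (J10@1, J11@1, J12@1, J13@1, J14@1, J15@1, J16@1) gives peak 24: h1:24  h2:20  h3:18  h4:11  h5:0  h6:0  h7:0.
Shift J12→2, J14→4, J15→4, J16→6.
Schedule J10@1, J11@1, J12@2, J13@1, J14@4, J15@4, J16@6: h1:11  h2:10  h3:10  h4:11  h5:11  h6:10  h7:10 — peak 11.
Total operator-hours = 73 over 7 hours ⇒ peak ≥ ⌈73/7⌉ = 11, so 11 is optimal.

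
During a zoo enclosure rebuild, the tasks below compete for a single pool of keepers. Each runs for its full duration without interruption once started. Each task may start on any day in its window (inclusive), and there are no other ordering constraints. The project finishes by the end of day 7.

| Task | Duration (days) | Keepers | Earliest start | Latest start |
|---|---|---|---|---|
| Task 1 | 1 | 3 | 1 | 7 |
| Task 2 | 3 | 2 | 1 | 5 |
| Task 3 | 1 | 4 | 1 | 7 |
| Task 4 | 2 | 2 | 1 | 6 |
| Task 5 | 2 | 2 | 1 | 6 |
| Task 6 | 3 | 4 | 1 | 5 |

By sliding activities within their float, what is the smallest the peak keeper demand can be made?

6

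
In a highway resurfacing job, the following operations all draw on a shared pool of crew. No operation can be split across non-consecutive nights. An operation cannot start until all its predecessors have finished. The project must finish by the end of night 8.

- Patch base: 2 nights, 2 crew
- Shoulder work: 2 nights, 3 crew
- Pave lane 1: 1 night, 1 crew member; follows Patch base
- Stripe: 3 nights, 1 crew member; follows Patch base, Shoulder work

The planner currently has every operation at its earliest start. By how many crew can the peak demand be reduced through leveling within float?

Early-start peak: n1:5  n2:5  n3:2  n4:1  n5:1  n6:0  n7:0  n8:0 ⇒ 5.
Leveled (Patch base@1, Shoulder work@3, Pave lane 1@5, Stripe@5): n1:2  n2:2  n3:3  n4:3  n5:2  n6:1  n7:1  n8:0 ⇒ 3.
Reduction 5 − 3 = 2.

2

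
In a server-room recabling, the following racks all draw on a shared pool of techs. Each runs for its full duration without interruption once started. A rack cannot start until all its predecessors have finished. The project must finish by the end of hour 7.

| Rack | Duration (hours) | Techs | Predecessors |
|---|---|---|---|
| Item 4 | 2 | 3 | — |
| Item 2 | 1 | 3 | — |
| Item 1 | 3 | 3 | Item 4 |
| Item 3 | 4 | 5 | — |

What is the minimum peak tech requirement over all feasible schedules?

8

Early-start (Item 4@1, Item 2@1, Item 1@3, Item 3@1) gives peak 11: h1:11  h2:8  h3:8  h4:8  h5:3  h6:0  h7:0.
Shift Item 3→2.
Schedule Item 4@1, Item 2@1, Item 1@3, Item 3@2: h1:6  h2:8  h3:8  h4:8  h5:8  h6:0  h7:0 — peak 8.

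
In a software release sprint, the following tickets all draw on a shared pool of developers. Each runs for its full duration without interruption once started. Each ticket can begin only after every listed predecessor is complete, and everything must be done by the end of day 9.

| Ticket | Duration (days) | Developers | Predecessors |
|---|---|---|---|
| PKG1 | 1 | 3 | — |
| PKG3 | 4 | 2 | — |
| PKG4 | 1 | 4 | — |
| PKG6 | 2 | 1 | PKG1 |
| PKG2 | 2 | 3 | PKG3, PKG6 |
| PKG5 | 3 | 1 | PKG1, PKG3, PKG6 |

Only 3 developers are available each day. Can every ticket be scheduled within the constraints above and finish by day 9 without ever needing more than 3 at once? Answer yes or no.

The minimum achievable peak is 4; 3 < 4, so no feasible schedule stays within the cap.

no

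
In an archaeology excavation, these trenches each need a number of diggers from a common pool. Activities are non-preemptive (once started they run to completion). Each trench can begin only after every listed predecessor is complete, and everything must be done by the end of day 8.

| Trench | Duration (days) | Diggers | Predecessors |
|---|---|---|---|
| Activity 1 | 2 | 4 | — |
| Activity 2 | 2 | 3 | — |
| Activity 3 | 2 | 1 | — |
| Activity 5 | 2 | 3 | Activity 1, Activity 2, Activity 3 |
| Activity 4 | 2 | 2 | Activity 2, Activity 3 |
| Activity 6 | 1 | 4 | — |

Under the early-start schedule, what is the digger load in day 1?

At early start, day 1 has: Activity 1, Activity 2, Activity 3, Activity 6.
Demand: 4 + 3 + 1 + 4 = 12.

12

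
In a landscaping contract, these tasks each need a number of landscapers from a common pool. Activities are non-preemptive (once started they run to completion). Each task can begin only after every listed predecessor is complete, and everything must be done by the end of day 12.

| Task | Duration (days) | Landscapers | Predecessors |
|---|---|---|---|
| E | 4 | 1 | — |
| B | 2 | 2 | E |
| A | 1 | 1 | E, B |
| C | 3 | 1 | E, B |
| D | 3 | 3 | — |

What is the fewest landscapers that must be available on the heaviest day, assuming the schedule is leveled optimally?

3

Early-start (E@1, B@5, A@7, C@7, D@1) gives peak 4: d1:4  d2:4  d3:4  d4:1  d5:2  d6:2  d7:2  d8:1  d9:1  d10:0  d11:0  d12:0.
Shift D→10.
Schedule E@1, B@5, A@7, C@7, D@10: d1:1  d2:1  d3:1  d4:1  d5:2  d6:2  d7:2  d8:1  d9:1  d10:3  d11:3  d12:3 — peak 3.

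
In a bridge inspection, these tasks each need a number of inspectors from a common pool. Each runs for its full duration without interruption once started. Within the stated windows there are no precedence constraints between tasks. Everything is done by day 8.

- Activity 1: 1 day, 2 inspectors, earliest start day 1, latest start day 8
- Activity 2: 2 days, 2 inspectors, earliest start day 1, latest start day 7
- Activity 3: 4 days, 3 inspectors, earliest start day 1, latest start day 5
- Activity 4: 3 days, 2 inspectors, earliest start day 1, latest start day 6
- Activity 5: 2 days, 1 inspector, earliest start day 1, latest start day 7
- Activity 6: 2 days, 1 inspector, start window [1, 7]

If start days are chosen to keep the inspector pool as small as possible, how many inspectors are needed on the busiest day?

Early-start (Activity 1@1, Activity 2@1, Activity 3@1, Activity 4@1, Activity 5@1, Activity 6@1) gives peak 11: d1:11  d2:9  d3:5  d4:3  d5:0  d6:0  d7:0  d8:0.
Shift Activity 3→5, Activity 4→2, Activity 5→3, Activity 6→3.
Schedule Activity 1@1, Activity 2@1, Activity 3@5, Activity 4@2, Activity 5@3, Activity 6@3: d1:4  d2:4  d3:4  d4:4  d5:3  d6:3  d7:3  d8:3 — peak 4.
Total inspector-days = 28 over 8 days ⇒ peak ≥ ⌈28/8⌉ = 4, so 4 is optimal.

4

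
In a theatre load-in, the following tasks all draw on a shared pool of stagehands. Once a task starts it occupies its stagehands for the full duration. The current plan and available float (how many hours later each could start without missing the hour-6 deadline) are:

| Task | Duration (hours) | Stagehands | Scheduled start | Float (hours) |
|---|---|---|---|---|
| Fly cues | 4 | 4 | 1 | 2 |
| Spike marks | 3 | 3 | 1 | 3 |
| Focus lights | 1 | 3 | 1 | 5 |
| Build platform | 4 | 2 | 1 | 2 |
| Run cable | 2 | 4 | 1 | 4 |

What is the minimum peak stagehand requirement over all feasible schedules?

Early-start (Fly cues@1, Spike marks@1, Focus lights@1, Build platform@1, Run cable@1) gives peak 16: h1:16  h2:13  h3:9  h4:6  h5:0  h6:0.
Shift Focus lights→4, Run cable→5.
Schedule Fly cues@1, Spike marks@1, Focus lights@4, Build platform@1, Run cable@5: h1:9  h2:9  h3:9  h4:9  h5:4  h6:4 — peak 9.

9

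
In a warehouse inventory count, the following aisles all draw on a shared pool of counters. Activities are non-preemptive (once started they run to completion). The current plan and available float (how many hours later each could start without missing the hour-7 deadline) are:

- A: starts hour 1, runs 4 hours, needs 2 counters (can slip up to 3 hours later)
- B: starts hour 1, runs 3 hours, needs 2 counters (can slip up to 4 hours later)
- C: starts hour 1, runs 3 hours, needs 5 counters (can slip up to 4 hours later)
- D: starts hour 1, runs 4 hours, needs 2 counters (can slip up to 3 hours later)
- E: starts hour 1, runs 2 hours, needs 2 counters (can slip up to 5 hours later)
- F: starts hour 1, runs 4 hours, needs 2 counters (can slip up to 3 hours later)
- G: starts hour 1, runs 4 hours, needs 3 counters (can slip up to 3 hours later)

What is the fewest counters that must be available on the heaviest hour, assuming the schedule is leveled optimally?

9

Early-start (A@1, B@1, C@1, D@1, E@1, F@1, G@1) gives peak 18: h1:18  h2:18  h3:16  h4:9  h5:0  h6:0  h7:0.
Shift D→4, E→5, F→4, G→4.
Schedule A@1, B@1, C@1, D@4, E@5, F@4, G@4: h1:9  h2:9  h3:9  h4:9  h5:9  h6:9  h7:7 — peak 9.
Total counter-hours = 61 over 7 hours ⇒ peak ≥ ⌈61/7⌉ = 9, so 9 is optimal.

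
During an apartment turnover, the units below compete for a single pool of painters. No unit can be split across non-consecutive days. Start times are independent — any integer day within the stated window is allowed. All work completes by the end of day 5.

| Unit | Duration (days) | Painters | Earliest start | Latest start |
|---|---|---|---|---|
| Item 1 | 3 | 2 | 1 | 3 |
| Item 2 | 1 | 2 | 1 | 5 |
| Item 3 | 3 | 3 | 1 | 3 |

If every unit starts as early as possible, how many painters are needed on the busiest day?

Early-start schedule: Item 1@1, Item 2@1, Item 3@1.
Load per day: day 1: 7, day 2: 5, day 3: 5, day 4: 0, day 5: 0.
Peak is 7.

7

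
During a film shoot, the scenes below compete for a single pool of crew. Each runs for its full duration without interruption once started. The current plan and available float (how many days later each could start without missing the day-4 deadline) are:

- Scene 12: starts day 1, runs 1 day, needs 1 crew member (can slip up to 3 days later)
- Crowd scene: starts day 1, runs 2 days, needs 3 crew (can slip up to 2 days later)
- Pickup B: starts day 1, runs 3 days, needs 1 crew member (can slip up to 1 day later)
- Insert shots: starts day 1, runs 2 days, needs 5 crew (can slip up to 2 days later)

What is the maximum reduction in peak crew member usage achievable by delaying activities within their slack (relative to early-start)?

4

Early-start peak: d1:10  d2:9  d3:1  d4:0 ⇒ 10.
Leveled (Scene 12@1, Crowd scene@1, Pickup B@1, Insert shots@3): d1:5  d2:4  d3:6  d4:5 ⇒ 6.
Reduction 10 − 6 = 4.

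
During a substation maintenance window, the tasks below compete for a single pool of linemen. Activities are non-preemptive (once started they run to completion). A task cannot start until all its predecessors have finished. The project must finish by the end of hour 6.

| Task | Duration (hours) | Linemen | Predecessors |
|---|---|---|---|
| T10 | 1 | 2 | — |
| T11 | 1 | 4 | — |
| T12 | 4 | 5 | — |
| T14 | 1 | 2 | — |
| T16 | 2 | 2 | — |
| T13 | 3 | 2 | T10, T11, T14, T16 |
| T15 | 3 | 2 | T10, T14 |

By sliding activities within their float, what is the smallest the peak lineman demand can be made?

9

Early-start (T10@1, T11@1, T12@1, T14@1, T16@1, T13@3, T15@2) gives peak 15: h1:15  h2:9  h3:9  h4:9  h5:2  h6:0.
Shift T12→2, T16→2, T13→4.
Schedule T10@1, T11@1, T12@2, T14@1, T16@2, T13@4, T15@2: h1:8  h2:9  h3:9  h4:9  h5:7  h6:2 — peak 9.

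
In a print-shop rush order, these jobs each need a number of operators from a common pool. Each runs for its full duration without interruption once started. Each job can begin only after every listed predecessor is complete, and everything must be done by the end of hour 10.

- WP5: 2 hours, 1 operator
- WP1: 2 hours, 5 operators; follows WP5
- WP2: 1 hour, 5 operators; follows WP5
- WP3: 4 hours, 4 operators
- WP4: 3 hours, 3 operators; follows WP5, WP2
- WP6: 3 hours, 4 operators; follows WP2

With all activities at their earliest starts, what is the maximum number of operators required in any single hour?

16

Early-start schedule: WP5@1, WP1@3, WP2@3, WP3@1, WP4@4, WP6@4.
Load per hour: hour 1: 5, hour 2: 5, hour 3: 14, hour 4: 16, hour 5: 7, hour 6: 7, hour 7: 0, hour 8: 0, hour 9: 0, hour 10: 0.
Peak is 16.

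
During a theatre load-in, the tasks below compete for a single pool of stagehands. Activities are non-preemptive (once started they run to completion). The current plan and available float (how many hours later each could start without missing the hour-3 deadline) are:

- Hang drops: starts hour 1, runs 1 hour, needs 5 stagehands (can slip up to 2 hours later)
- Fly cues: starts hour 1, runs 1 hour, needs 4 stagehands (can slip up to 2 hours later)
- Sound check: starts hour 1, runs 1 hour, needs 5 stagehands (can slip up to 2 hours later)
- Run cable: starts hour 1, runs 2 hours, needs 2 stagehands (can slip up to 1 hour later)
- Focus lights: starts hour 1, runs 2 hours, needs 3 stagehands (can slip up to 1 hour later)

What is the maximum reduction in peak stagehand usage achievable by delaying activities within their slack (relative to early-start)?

Early-start peak: h1:19  h2:5  h3:0 ⇒ 19.
Leveled (Hang drops@1, Fly cues@2, Sound check@3, Run cable@1, Focus lights@2): h1:7  h2:9  h3:8 ⇒ 9.
Reduction 19 − 9 = 10.

10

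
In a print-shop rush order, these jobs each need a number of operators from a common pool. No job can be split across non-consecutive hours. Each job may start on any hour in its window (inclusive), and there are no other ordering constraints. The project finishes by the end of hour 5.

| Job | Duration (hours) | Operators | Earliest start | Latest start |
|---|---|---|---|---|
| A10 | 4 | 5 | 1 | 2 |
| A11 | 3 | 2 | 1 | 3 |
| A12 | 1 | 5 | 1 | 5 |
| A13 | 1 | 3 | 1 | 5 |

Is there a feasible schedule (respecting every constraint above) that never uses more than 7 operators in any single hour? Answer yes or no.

no

The minimum achievable peak is 8; 7 < 8, so no feasible schedule stays within the cap.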